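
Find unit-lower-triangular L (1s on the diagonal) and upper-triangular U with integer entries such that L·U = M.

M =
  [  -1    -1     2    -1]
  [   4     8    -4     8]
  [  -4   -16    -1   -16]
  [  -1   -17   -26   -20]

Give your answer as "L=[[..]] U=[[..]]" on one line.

  row1 -= -4·row0 → [0,4,4,4]
  row2 -= 4·row0 → [0,-12,-9,-12]
  row3 -= 1·row0 → [0,-16,-28,-19]
  row2 -= -3·row1 → [0,0,3,0]
  row3 -= -4·row1 → [0,0,-12,-3]
  row3 -= -4·row2 → [0,0,0,-3]

L=[[1,0,0,0],[-4,1,0,0],[4,-3,1,0],[1,-4,-4,1]] U=[[-1,-1,2,-1],[0,4,4,4],[0,0,3,0],[0,0,0,-3]]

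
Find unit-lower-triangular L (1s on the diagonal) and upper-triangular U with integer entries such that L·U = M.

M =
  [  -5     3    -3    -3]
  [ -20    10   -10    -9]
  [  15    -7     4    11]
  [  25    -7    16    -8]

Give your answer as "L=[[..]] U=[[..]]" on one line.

L=[[1,0,0,0],[4,1,0,0],[-3,-1,1,0],[-5,-4,-3,1]] U=[[-5,3,-3,-3],[0,-2,2,3],[0,0,-3,5],[0,0,0,4]]

  r1 -= 4·r0 → [0,-2,2,3]
  r2 -= -3·r0 → [0,2,-5,2]
  r3 -= -5·r0 → [0,8,1,-23]
  r2 -= -1·r1 → [0,0,-3,5]
  r3 -= -4·r1 → [0,0,9,-11]
  r3 -= -3·r2 → [0,0,0,4]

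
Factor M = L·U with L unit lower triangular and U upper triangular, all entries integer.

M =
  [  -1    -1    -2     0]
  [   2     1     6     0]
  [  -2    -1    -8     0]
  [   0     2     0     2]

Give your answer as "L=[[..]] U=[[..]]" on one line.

L=[[1,0,0,0],[-2,1,0,0],[2,-1,1,0],[0,-2,-2,1]] U=[[-1,-1,-2,0],[0,-1,2,0],[0,0,-2,0],[0,0,0,2]]

  r1 -= -2·r0 → [0,-1,2,0]
  r2 -= 2·r0 → [0,1,-4,0]
  r3 -= 0·r0 → [0,2,0,2]
  r2 -= -1·r1 → [0,0,-2,0]
  r3 -= -2·r1 → [0,0,4,2]
  r3 -= -2·r2 → [0,0,0,2]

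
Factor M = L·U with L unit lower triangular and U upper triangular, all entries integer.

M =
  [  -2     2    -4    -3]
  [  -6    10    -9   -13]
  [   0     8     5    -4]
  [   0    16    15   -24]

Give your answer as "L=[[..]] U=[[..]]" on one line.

  row1 -= 3·row0 → [0,4,3,-4]
  row2 -= 0·row0 → [0,8,5,-4]
  row3 -= 0·row0 → [0,16,15,-24]
  row2 -= 2·row1 → [0,0,-1,4]
  row3 -= 4·row1 → [0,0,3,-8]
  row3 -= -3·row2 → [0,0,0,4]

L=[[1,0,0,0],[3,1,0,0],[0,2,1,0],[0,4,-3,1]] U=[[-2,2,-4,-3],[0,4,3,-4],[0,0,-1,4],[0,0,0,4]]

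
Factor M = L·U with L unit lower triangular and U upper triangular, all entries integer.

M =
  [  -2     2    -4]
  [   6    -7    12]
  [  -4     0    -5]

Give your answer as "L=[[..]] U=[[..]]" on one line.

L=[[1,0,0],[-3,1,0],[2,4,1]] U=[[-2,2,-4],[0,-1,0],[0,0,3]]

  r1 -= -3·r0 → [0,-1,0]
  r2 -= 2·r0 → [0,-4,3]
  r2 -= 4·r1 → [0,0,3]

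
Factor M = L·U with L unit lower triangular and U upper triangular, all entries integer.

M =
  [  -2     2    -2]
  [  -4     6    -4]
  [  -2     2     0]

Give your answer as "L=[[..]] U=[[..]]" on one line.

L=[[1,0,0],[2,1,0],[1,0,1]] U=[[-2,2,-2],[0,2,0],[0,0,2]]

  row1 -= 2·row0 → [0,2,0]
  row2 -= 1·row0 → [0,0,2]
  row2 -= 0·row1 → [0,0,2]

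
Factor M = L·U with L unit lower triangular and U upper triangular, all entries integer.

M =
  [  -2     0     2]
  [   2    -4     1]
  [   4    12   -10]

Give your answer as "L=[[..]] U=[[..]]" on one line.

L=[[1,0,0],[-1,1,0],[-2,-3,1]] U=[[-2,0,2],[0,-4,3],[0,0,3]]

  R1 -= -1·R0 → [0,-4,3]
  R2 -= -2·R0 → [0,12,-6]
  R2 -= -3·R1 → [0,0,3]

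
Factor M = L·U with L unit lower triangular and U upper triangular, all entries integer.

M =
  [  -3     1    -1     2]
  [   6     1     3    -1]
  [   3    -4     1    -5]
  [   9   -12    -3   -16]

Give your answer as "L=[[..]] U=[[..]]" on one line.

  r1 -= -2·r0 → [0,3,1,3]
  r2 -= -1·r0 → [0,-3,0,-3]
  r3 -= -3·r0 → [0,-9,-6,-10]
  r2 -= -1·r1 → [0,0,1,0]
  r3 -= -3·r1 → [0,0,-3,-1]
  r3 -= -3·r2 → [0,0,0,-1]

L=[[1,0,0,0],[-2,1,0,0],[-1,-1,1,0],[-3,-3,-3,1]] U=[[-3,1,-1,2],[0,3,1,3],[0,0,1,0],[0,0,0,-1]]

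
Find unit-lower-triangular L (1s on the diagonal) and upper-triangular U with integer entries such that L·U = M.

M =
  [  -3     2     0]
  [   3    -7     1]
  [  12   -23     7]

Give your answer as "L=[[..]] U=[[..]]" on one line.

  row1 -= -1·row0 → [0,-5,1]
  row2 -= -4·row0 → [0,-15,7]
  row2 -= 3·row1 → [0,0,4]

L=[[1,0,0],[-1,1,0],[-4,3,1]] U=[[-3,2,0],[0,-5,1],[0,0,4]]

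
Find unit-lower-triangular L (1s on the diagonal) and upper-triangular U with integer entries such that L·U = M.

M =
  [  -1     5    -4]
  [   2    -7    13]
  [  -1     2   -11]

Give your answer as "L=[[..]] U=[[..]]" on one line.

  R1 -= -2·R0 → [0,3,5]
  R2 -= 1·R0 → [0,-3,-7]
  R2 -= -1·R1 → [0,0,-2]

L=[[1,0,0],[-2,1,0],[1,-1,1]] U=[[-1,5,-4],[0,3,5],[0,0,-2]]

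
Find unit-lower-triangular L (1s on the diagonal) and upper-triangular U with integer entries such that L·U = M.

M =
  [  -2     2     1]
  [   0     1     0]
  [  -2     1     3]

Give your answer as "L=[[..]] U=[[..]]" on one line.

L=[[1,0,0],[0,1,0],[1,-1,1]] U=[[-2,2,1],[0,1,0],[0,0,2]]

  R1 -= 0·R0 → [0,1,0]
  R2 -= 1·R0 → [0,-1,2]
  R2 -= -1·R1 → [0,0,2]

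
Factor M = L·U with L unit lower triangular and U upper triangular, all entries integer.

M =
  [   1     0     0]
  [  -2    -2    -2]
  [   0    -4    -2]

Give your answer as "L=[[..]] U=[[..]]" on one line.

  R1 -= -2·R0 → [0,-2,-2]
  R2 -= 0·R0 → [0,-4,-2]
  R2 -= 2·R1 → [0,0,2]

L=[[1,0,0],[-2,1,0],[0,2,1]] U=[[1,0,0],[0,-2,-2],[0,0,2]]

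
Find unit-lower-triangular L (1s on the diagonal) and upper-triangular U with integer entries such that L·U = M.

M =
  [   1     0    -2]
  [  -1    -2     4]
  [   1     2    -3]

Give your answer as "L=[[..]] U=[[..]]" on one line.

L=[[1,0,0],[-1,1,0],[1,-1,1]] U=[[1,0,-2],[0,-2,2],[0,0,1]]

  r1 -= -1·r0 → [0,-2,2]
  r2 -= 1·r0 → [0,2,-1]
  r2 -= -1·r1 → [0,0,1]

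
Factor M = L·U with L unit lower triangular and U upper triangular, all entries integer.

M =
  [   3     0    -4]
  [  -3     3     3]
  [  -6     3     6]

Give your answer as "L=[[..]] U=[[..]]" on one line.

L=[[1,0,0],[-1,1,0],[-2,1,1]] U=[[3,0,-4],[0,3,-1],[0,0,-1]]

  row1 -= -1·row0 → [0,3,-1]
  row2 -= -2·row0 → [0,3,-2]
  row2 -= 1·row1 → [0,0,-1]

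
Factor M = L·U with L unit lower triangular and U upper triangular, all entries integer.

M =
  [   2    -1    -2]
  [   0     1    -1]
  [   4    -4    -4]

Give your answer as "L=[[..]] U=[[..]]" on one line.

  R1 -= 0·R0 → [0,1,-1]
  R2 -= 2·R0 → [0,-2,0]
  R2 -= -2·R1 → [0,0,-2]

L=[[1,0,0],[0,1,0],[2,-2,1]] U=[[2,-1,-2],[0,1,-1],[0,0,-2]]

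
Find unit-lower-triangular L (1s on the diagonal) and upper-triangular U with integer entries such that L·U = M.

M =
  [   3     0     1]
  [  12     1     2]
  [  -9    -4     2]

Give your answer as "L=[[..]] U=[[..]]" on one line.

  r1 -= 4·r0 → [0,1,-2]
  r2 -= -3·r0 → [0,-4,5]
  r2 -= -4·r1 → [0,0,-3]

L=[[1,0,0],[4,1,0],[-3,-4,1]] U=[[3,0,1],[0,1,-2],[0,0,-3]]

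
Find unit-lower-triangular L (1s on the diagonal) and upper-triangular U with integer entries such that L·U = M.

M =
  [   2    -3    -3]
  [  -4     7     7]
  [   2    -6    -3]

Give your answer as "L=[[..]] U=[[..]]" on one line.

  r1 -= -2·r0 → [0,1,1]
  r2 -= 1·r0 → [0,-3,0]
  r2 -= -3·r1 → [0,0,3]

L=[[1,0,0],[-2,1,0],[1,-3,1]] U=[[2,-3,-3],[0,1,1],[0,0,3]]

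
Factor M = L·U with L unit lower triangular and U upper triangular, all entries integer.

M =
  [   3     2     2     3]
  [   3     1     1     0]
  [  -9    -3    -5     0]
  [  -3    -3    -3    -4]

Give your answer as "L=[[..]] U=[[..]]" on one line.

  row1 -= 1·row0 → [0,-1,-1,-3]
  row2 -= -3·row0 → [0,3,1,9]
  row3 -= -1·row0 → [0,-1,-1,-1]
  row2 -= -3·row1 → [0,0,-2,0]
  row3 -= 1·row1 → [0,0,0,2]
  row3 -= 0·row2 → [0,0,0,2]

L=[[1,0,0,0],[1,1,0,0],[-3,-3,1,0],[-1,1,0,1]] U=[[3,2,2,3],[0,-1,-1,-3],[0,0,-2,0],[0,0,0,2]]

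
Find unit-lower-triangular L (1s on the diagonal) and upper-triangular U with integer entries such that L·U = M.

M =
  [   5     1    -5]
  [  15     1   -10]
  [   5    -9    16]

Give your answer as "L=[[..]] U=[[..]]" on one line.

  r1 -= 3·r0 → [0,-2,5]
  r2 -= 1·r0 → [0,-10,21]
  r2 -= 5·r1 → [0,0,-4]

L=[[1,0,0],[3,1,0],[1,5,1]] U=[[5,1,-5],[0,-2,5],[0,0,-4]]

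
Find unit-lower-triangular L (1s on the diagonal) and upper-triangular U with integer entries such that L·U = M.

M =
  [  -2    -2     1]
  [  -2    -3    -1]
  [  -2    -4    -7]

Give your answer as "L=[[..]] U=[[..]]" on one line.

L=[[1,0,0],[1,1,0],[1,2,1]] U=[[-2,-2,1],[0,-1,-2],[0,0,-4]]

  r1 -= 1·r0 → [0,-1,-2]
  r2 -= 1·r0 → [0,-2,-8]
  r2 -= 2·r1 → [0,0,-4]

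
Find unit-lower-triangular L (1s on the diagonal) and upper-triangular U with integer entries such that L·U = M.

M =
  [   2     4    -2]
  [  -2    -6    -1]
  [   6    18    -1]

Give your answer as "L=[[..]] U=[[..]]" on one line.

L=[[1,0,0],[-1,1,0],[3,-3,1]] U=[[2,4,-2],[0,-2,-3],[0,0,-4]]

  row1 -= -1·row0 → [0,-2,-3]
  row2 -= 3·row0 → [0,6,5]
  row2 -= -3·row1 → [0,0,-4]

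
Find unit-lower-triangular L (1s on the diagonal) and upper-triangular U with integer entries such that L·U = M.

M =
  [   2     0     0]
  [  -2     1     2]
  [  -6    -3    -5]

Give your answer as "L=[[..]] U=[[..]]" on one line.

L=[[1,0,0],[-1,1,0],[-3,-3,1]] U=[[2,0,0],[0,1,2],[0,0,1]]

  row1 -= -1·row0 → [0,1,2]
  row2 -= -3·row0 → [0,-3,-5]
  row2 -= -3·row1 → [0,0,1]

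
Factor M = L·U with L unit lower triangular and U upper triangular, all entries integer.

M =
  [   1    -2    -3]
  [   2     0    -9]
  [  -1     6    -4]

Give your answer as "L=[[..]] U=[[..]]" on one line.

  row1 -= 2·row0 → [0,4,-3]
  row2 -= -1·row0 → [0,4,-7]
  row2 -= 1·row1 → [0,0,-4]

L=[[1,0,0],[2,1,0],[-1,1,1]] U=[[1,-2,-3],[0,4,-3],[0,0,-4]]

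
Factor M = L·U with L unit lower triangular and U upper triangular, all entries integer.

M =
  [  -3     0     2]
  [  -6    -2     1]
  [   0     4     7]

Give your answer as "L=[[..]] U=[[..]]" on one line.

L=[[1,0,0],[2,1,0],[0,-2,1]] U=[[-3,0,2],[0,-2,-3],[0,0,1]]

  row1 -= 2·row0 → [0,-2,-3]
  row2 -= 0·row0 → [0,4,7]
  row2 -= -2·row1 → [0,0,1]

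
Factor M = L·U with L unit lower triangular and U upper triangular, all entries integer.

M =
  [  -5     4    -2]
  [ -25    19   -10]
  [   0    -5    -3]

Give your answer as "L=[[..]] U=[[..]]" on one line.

  R1 -= 5·R0 → [0,-1,0]
  R2 -= 0·R0 → [0,-5,-3]
  R2 -= 5·R1 → [0,0,-3]

L=[[1,0,0],[5,1,0],[0,5,1]] U=[[-5,4,-2],[0,-1,0],[0,0,-3]]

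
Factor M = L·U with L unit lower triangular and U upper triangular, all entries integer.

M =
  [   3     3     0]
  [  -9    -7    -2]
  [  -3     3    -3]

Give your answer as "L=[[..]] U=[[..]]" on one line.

L=[[1,0,0],[-3,1,0],[-1,3,1]] U=[[3,3,0],[0,2,-2],[0,0,3]]

  r1 -= -3·r0 → [0,2,-2]
  r2 -= -1·r0 → [0,6,-3]
  r2 -= 3·r1 → [0,0,3]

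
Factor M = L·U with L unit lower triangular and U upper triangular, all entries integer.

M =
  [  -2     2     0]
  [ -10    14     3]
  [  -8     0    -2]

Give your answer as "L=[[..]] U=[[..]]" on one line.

  R1 -= 5·R0 → [0,4,3]
  R2 -= 4·R0 → [0,-8,-2]
  R2 -= -2·R1 → [0,0,4]

L=[[1,0,0],[5,1,0],[4,-2,1]] U=[[-2,2,0],[0,4,3],[0,0,4]]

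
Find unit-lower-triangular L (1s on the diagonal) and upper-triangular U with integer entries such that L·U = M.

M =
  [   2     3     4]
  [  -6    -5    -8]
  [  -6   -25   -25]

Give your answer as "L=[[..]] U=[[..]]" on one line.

  R1 -= -3·R0 → [0,4,4]
  R2 -= -3·R0 → [0,-16,-13]
  R2 -= -4·R1 → [0,0,3]

L=[[1,0,0],[-3,1,0],[-3,-4,1]] U=[[2,3,4],[0,4,4],[0,0,3]]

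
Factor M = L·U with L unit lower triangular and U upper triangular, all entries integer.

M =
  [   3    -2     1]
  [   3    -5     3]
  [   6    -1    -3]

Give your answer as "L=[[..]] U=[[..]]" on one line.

L=[[1,0,0],[1,1,0],[2,-1,1]] U=[[3,-2,1],[0,-3,2],[0,0,-3]]

  R1 -= 1·R0 → [0,-3,2]
  R2 -= 2·R0 → [0,3,-5]
  R2 -= -1·R1 → [0,0,-3]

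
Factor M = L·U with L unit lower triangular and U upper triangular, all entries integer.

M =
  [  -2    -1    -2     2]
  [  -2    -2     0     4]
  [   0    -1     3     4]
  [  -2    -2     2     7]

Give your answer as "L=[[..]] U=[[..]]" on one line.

  row1 -= 1·row0 → [0,-1,2,2]
  row2 -= 0·row0 → [0,-1,3,4]
  row3 -= 1·row0 → [0,-1,4,5]
  row2 -= 1·row1 → [0,0,1,2]
  row3 -= 1·row1 → [0,0,2,3]
  row3 -= 2·row2 → [0,0,0,-1]

L=[[1,0,0,0],[1,1,0,0],[0,1,1,0],[1,1,2,1]] U=[[-2,-1,-2,2],[0,-1,2,2],[0,0,1,2],[0,0,0,-1]]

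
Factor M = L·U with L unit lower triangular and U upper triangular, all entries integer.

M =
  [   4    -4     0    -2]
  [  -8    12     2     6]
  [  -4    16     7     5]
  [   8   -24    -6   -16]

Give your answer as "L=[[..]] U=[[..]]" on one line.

  r1 -= -2·r0 → [0,4,2,2]
  r2 -= -1·r0 → [0,12,7,3]
  r3 -= 2·r0 → [0,-16,-6,-12]
  r2 -= 3·r1 → [0,0,1,-3]
  r3 -= -4·r1 → [0,0,2,-4]
  r3 -= 2·r2 → [0,0,0,2]

L=[[1,0,0,0],[-2,1,0,0],[-1,3,1,0],[2,-4,2,1]] U=[[4,-4,0,-2],[0,4,2,2],[0,0,1,-3],[0,0,0,2]]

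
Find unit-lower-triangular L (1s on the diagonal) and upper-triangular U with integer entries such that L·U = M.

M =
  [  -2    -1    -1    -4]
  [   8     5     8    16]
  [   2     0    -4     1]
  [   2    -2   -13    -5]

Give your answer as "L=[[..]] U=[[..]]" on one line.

  r1 -= -4·r0 → [0,1,4,0]
  r2 -= -1·r0 → [0,-1,-5,-3]
  r3 -= -1·r0 → [0,-3,-14,-9]
  r2 -= -1·r1 → [0,0,-1,-3]
  r3 -= -3·r1 → [0,0,-2,-9]
  r3 -= 2·r2 → [0,0,0,-3]

L=[[1,0,0,0],[-4,1,0,0],[-1,-1,1,0],[-1,-3,2,1]] U=[[-2,-1,-1,-4],[0,1,4,0],[0,0,-1,-3],[0,0,0,-3]]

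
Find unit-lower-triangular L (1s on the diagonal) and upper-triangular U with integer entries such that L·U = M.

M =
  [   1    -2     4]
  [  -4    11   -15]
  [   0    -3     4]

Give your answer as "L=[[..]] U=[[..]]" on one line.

L=[[1,0,0],[-4,1,0],[0,-1,1]] U=[[1,-2,4],[0,3,1],[0,0,5]]

  R1 -= -4·R0 → [0,3,1]
  R2 -= 0·R0 → [0,-3,4]
  R2 -= -1·R1 → [0,0,5]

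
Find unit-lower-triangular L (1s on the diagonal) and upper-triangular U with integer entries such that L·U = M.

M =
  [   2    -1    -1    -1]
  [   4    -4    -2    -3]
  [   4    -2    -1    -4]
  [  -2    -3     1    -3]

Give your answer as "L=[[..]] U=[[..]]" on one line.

  row1 -= 2·row0 → [0,-2,0,-1]
  row2 -= 2·row0 → [0,0,1,-2]
  row3 -= -1·row0 → [0,-4,0,-4]
  row2 -= 0·row1 → [0,0,1,-2]
  row3 -= 2·row1 → [0,0,0,-2]
  row3 -= 0·row2 → [0,0,0,-2]

L=[[1,0,0,0],[2,1,0,0],[2,0,1,0],[-1,2,0,1]] U=[[2,-1,-1,-1],[0,-2,0,-1],[0,0,1,-2],[0,0,0,-2]]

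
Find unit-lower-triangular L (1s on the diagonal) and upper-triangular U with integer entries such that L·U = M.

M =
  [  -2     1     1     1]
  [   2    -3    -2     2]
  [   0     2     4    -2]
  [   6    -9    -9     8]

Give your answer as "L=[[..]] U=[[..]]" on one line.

  R1 -= -1·R0 → [0,-2,-1,3]
  R2 -= 0·R0 → [0,2,4,-2]
  R3 -= -3·R0 → [0,-6,-6,11]
  R2 -= -1·R1 → [0,0,3,1]
  R3 -= 3·R1 → [0,0,-3,2]
  R3 -= -1·R2 → [0,0,0,3]

L=[[1,0,0,0],[-1,1,0,0],[0,-1,1,0],[-3,3,-1,1]] U=[[-2,1,1,1],[0,-2,-1,3],[0,0,3,1],[0,0,0,3]]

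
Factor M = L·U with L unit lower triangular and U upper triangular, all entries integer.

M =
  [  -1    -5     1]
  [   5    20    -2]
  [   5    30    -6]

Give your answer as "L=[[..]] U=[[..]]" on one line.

L=[[1,0,0],[-5,1,0],[-5,-1,1]] U=[[-1,-5,1],[0,-5,3],[0,0,2]]

  r1 -= -5·r0 → [0,-5,3]
  r2 -= -5·r0 → [0,5,-1]
  r2 -= -1·r1 → [0,0,2]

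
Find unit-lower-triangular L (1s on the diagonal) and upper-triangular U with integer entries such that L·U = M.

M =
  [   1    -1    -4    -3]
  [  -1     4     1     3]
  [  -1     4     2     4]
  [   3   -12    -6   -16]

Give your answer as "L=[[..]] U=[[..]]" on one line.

L=[[1,0,0,0],[-1,1,0,0],[-1,1,1,0],[3,-3,-3,1]] U=[[1,-1,-4,-3],[0,3,-3,0],[0,0,1,1],[0,0,0,-4]]

  r1 -= -1·r0 → [0,3,-3,0]
  r2 -= -1·r0 → [0,3,-2,1]
  r3 -= 3·r0 → [0,-9,6,-7]
  r2 -= 1·r1 → [0,0,1,1]
  r3 -= -3·r1 → [0,0,-3,-7]
  r3 -= -3·r2 → [0,0,0,-4]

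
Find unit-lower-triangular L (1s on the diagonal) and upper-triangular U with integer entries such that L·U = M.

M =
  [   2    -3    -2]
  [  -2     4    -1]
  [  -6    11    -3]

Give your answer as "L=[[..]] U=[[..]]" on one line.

  r1 -= -1·r0 → [0,1,-3]
  r2 -= -3·r0 → [0,2,-9]
  r2 -= 2·r1 → [0,0,-3]

L=[[1,0,0],[-1,1,0],[-3,2,1]] U=[[2,-3,-2],[0,1,-3],[0,0,-3]]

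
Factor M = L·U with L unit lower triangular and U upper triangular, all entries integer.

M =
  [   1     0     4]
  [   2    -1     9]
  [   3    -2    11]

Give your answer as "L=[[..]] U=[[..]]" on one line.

  row1 -= 2·row0 → [0,-1,1]
  row2 -= 3·row0 → [0,-2,-1]
  row2 -= 2·row1 → [0,0,-3]

L=[[1,0,0],[2,1,0],[3,2,1]] U=[[1,0,4],[0,-1,1],[0,0,-3]]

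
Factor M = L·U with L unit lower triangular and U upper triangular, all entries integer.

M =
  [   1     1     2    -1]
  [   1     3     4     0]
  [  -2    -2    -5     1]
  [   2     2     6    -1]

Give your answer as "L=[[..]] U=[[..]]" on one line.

L=[[1,0,0,0],[1,1,0,0],[-2,0,1,0],[2,0,-2,1]] U=[[1,1,2,-1],[0,2,2,1],[0,0,-1,-1],[0,0,0,-1]]

  R1 -= 1·R0 → [0,2,2,1]
  R2 -= -2·R0 → [0,0,-1,-1]
  R3 -= 2·R0 → [0,0,2,1]
  R2 -= 0·R1 → [0,0,-1,-1]
  R3 -= 0·R1 → [0,0,2,1]
  R3 -= -2·R2 → [0,0,0,-1]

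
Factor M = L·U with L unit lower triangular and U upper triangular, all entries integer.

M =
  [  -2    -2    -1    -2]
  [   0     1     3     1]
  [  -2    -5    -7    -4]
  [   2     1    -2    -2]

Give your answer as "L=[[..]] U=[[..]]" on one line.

L=[[1,0,0,0],[0,1,0,0],[1,-3,1,0],[-1,-1,0,1]] U=[[-2,-2,-1,-2],[0,1,3,1],[0,0,3,1],[0,0,0,-3]]

  R1 -= 0·R0 → [0,1,3,1]
  R2 -= 1·R0 → [0,-3,-6,-2]
  R3 -= -1·R0 → [0,-1,-3,-4]
  R2 -= -3·R1 → [0,0,3,1]
  R3 -= -1·R1 → [0,0,0,-3]
  R3 -= 0·R2 → [0,0,0,-3]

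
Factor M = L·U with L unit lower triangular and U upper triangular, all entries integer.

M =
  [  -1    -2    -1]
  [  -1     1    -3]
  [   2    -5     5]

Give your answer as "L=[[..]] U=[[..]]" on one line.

L=[[1,0,0],[1,1,0],[-2,-3,1]] U=[[-1,-2,-1],[0,3,-2],[0,0,-3]]

  r1 -= 1·r0 → [0,3,-2]
  r2 -= -2·r0 → [0,-9,3]
  r2 -= -3·r1 → [0,0,-3]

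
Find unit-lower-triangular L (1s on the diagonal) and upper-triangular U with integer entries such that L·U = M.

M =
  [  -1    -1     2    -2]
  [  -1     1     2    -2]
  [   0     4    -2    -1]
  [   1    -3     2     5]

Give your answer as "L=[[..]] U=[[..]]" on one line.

  R1 -= 1·R0 → [0,2,0,0]
  R2 -= 0·R0 → [0,4,-2,-1]
  R3 -= -1·R0 → [0,-4,4,3]
  R2 -= 2·R1 → [0,0,-2,-1]
  R3 -= -2·R1 → [0,0,4,3]
  R3 -= -2·R2 → [0,0,0,1]

L=[[1,0,0,0],[1,1,0,0],[0,2,1,0],[-1,-2,-2,1]] U=[[-1,-1,2,-2],[0,2,0,0],[0,0,-2,-1],[0,0,0,1]]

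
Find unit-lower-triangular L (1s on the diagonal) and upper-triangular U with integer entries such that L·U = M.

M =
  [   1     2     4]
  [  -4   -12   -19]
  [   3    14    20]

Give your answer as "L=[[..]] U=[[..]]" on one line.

  R1 -= -4·R0 → [0,-4,-3]
  R2 -= 3·R0 → [0,8,8]
  R2 -= -2·R1 → [0,0,2]

L=[[1,0,0],[-4,1,0],[3,-2,1]] U=[[1,2,4],[0,-4,-3],[0,0,2]]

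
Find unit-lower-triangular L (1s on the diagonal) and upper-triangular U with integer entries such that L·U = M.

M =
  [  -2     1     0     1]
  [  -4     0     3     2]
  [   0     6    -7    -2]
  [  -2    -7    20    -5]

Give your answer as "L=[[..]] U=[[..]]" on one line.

  row1 -= 2·row0 → [0,-2,3,0]
  row2 -= 0·row0 → [0,6,-7,-2]
  row3 -= 1·row0 → [0,-8,20,-6]
  row2 -= -3·row1 → [0,0,2,-2]
  row3 -= 4·row1 → [0,0,8,-6]
  row3 -= 4·row2 → [0,0,0,2]

L=[[1,0,0,0],[2,1,0,0],[0,-3,1,0],[1,4,4,1]] U=[[-2,1,0,1],[0,-2,3,0],[0,0,2,-2],[0,0,0,2]]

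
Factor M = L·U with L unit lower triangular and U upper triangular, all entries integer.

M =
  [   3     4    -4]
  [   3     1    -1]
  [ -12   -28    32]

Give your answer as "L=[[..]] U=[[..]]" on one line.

L=[[1,0,0],[1,1,0],[-4,4,1]] U=[[3,4,-4],[0,-3,3],[0,0,4]]

  row1 -= 1·row0 → [0,-3,3]
  row2 -= -4·row0 → [0,-12,16]
  row2 -= 4·row1 → [0,0,4]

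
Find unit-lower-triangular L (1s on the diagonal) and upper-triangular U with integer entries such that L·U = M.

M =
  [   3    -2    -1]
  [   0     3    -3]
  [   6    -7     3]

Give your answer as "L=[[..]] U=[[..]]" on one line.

  R1 -= 0·R0 → [0,3,-3]
  R2 -= 2·R0 → [0,-3,5]
  R2 -= -1·R1 → [0,0,2]

L=[[1,0,0],[0,1,0],[2,-1,1]] U=[[3,-2,-1],[0,3,-3],[0,0,2]]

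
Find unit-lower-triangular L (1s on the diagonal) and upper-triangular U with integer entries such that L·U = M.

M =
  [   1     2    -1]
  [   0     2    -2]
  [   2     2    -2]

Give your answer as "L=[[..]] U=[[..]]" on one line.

  row1 -= 0·row0 → [0,2,-2]
  row2 -= 2·row0 → [0,-2,0]
  row2 -= -1·row1 → [0,0,-2]

L=[[1,0,0],[0,1,0],[2,-1,1]] U=[[1,2,-1],[0,2,-2],[0,0,-2]]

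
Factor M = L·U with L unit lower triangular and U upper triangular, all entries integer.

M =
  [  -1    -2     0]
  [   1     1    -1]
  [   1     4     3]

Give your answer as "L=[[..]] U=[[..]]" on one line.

  r1 -= -1·r0 → [0,-1,-1]
  r2 -= -1·r0 → [0,2,3]
  r2 -= -2·r1 → [0,0,1]

L=[[1,0,0],[-1,1,0],[-1,-2,1]] U=[[-1,-2,0],[0,-1,-1],[0,0,1]]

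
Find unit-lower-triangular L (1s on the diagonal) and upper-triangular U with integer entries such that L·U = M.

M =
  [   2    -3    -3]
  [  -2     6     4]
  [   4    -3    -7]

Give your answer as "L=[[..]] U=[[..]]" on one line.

L=[[1,0,0],[-1,1,0],[2,1,1]] U=[[2,-3,-3],[0,3,1],[0,0,-2]]

  r1 -= -1·r0 → [0,3,1]
  r2 -= 2·r0 → [0,3,-1]
  r2 -= 1·r1 → [0,0,-2]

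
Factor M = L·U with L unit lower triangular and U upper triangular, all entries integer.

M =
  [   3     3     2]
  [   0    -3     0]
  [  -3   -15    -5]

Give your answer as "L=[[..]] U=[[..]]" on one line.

  row1 -= 0·row0 → [0,-3,0]
  row2 -= -1·row0 → [0,-12,-3]
  row2 -= 4·row1 → [0,0,-3]

L=[[1,0,0],[0,1,0],[-1,4,1]] U=[[3,3,2],[0,-3,0],[0,0,-3]]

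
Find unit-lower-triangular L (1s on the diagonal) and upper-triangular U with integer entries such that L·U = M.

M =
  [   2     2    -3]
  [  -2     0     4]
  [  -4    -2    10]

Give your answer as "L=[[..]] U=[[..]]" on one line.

L=[[1,0,0],[-1,1,0],[-2,1,1]] U=[[2,2,-3],[0,2,1],[0,0,3]]

  R1 -= -1·R0 → [0,2,1]
  R2 -= -2·R0 → [0,2,4]
  R2 -= 1·R1 → [0,0,3]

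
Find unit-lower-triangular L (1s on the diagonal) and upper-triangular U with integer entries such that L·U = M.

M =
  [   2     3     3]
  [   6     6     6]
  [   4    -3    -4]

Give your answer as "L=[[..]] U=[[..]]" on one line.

L=[[1,0,0],[3,1,0],[2,3,1]] U=[[2,3,3],[0,-3,-3],[0,0,-1]]

  r1 -= 3·r0 → [0,-3,-3]
  r2 -= 2·r0 → [0,-9,-10]
  r2 -= 3·r1 → [0,0,-1]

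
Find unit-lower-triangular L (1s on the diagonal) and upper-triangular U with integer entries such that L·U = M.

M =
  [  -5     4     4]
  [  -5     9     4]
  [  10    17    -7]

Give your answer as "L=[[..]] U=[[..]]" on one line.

L=[[1,0,0],[1,1,0],[-2,5,1]] U=[[-5,4,4],[0,5,0],[0,0,1]]

  r1 -= 1·r0 → [0,5,0]
  r2 -= -2·r0 → [0,25,1]
  r2 -= 5·r1 → [0,0,1]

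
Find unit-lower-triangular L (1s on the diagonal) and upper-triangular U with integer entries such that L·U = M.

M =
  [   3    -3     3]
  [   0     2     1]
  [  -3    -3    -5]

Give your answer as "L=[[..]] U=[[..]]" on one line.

  R1 -= 0·R0 → [0,2,1]
  R2 -= -1·R0 → [0,-6,-2]
  R2 -= -3·R1 → [0,0,1]

L=[[1,0,0],[0,1,0],[-1,-3,1]] U=[[3,-3,3],[0,2,1],[0,0,1]]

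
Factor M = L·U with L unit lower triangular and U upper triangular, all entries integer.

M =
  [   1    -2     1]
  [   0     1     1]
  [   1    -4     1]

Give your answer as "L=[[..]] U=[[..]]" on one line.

L=[[1,0,0],[0,1,0],[1,-2,1]] U=[[1,-2,1],[0,1,1],[0,0,2]]

  r1 -= 0·r0 → [0,1,1]
  r2 -= 1·r0 → [0,-2,0]
  r2 -= -2·r1 → [0,0,2]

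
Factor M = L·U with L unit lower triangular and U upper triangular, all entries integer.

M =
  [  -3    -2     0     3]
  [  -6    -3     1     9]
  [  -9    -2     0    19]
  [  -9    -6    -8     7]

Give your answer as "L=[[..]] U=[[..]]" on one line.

  R1 -= 2·R0 → [0,1,1,3]
  R2 -= 3·R0 → [0,4,0,10]
  R3 -= 3·R0 → [0,0,-8,-2]
  R2 -= 4·R1 → [0,0,-4,-2]
  R3 -= 0·R1 → [0,0,-8,-2]
  R3 -= 2·R2 → [0,0,0,2]

L=[[1,0,0,0],[2,1,0,0],[3,4,1,0],[3,0,2,1]] U=[[-3,-2,0,3],[0,1,1,3],[0,0,-4,-2],[0,0,0,2]]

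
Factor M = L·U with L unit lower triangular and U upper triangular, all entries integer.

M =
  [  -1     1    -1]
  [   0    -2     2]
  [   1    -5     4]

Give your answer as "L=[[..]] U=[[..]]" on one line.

L=[[1,0,0],[0,1,0],[-1,2,1]] U=[[-1,1,-1],[0,-2,2],[0,0,-1]]

  row1 -= 0·row0 → [0,-2,2]
  row2 -= -1·row0 → [0,-4,3]
  row2 -= 2·row1 → [0,0,-1]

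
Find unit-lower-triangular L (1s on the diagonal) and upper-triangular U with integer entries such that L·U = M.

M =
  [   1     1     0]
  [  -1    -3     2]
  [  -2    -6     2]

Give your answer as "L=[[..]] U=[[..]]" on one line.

  R1 -= -1·R0 → [0,-2,2]
  R2 -= -2·R0 → [0,-4,2]
  R2 -= 2·R1 → [0,0,-2]

L=[[1,0,0],[-1,1,0],[-2,2,1]] U=[[1,1,0],[0,-2,2],[0,0,-2]]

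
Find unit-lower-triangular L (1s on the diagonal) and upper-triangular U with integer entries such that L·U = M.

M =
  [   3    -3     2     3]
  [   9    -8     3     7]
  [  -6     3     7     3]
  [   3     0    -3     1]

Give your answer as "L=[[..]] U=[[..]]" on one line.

  r1 -= 3·r0 → [0,1,-3,-2]
  r2 -= -2·r0 → [0,-3,11,9]
  r3 -= 1·r0 → [0,3,-5,-2]
  r2 -= -3·r1 → [0,0,2,3]
  r3 -= 3·r1 → [0,0,4,4]
  r3 -= 2·r2 → [0,0,0,-2]

L=[[1,0,0,0],[3,1,0,0],[-2,-3,1,0],[1,3,2,1]] U=[[3,-3,2,3],[0,1,-3,-2],[0,0,2,3],[0,0,0,-2]]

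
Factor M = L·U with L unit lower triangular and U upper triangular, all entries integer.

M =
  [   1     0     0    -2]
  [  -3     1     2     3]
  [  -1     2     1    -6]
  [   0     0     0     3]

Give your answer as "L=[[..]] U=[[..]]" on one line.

  row1 -= -3·row0 → [0,1,2,-3]
  row2 -= -1·row0 → [0,2,1,-8]
  row3 -= 0·row0 → [0,0,0,3]
  row2 -= 2·row1 → [0,0,-3,-2]
  row3 -= 0·row1 → [0,0,0,3]
  row3 -= 0·row2 → [0,0,0,3]

L=[[1,0,0,0],[-3,1,0,0],[-1,2,1,0],[0,0,0,1]] U=[[1,0,0,-2],[0,1,2,-3],[0,0,-3,-2],[0,0,0,3]]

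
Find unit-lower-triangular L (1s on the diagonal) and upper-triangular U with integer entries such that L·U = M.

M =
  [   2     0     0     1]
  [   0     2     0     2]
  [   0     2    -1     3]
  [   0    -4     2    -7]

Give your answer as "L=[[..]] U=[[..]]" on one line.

L=[[1,0,0,0],[0,1,0,0],[0,1,1,0],[0,-2,-2,1]] U=[[2,0,0,1],[0,2,0,2],[0,0,-1,1],[0,0,0,-1]]

  r1 -= 0·r0 → [0,2,0,2]
  r2 -= 0·r0 → [0,2,-1,3]
  r3 -= 0·r0 → [0,-4,2,-7]
  r2 -= 1·r1 → [0,0,-1,1]
  r3 -= -2·r1 → [0,0,2,-3]
  r3 -= -2·r2 → [0,0,0,-1]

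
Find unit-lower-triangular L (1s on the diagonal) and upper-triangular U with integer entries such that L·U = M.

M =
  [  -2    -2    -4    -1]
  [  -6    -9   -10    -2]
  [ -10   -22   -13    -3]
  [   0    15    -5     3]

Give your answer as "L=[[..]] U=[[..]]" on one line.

  r1 -= 3·r0 → [0,-3,2,1]
  r2 -= 5·r0 → [0,-12,7,2]
  r3 -= 0·r0 → [0,15,-5,3]
  r2 -= 4·r1 → [0,0,-1,-2]
  r3 -= -5·r1 → [0,0,5,8]
  r3 -= -5·r2 → [0,0,0,-2]

L=[[1,0,0,0],[3,1,0,0],[5,4,1,0],[0,-5,-5,1]] U=[[-2,-2,-4,-1],[0,-3,2,1],[0,0,-1,-2],[0,0,0,-2]]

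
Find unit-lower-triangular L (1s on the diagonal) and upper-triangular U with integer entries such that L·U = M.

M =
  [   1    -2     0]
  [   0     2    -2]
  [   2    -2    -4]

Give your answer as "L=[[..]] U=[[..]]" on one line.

  row1 -= 0·row0 → [0,2,-2]
  row2 -= 2·row0 → [0,2,-4]
  row2 -= 1·row1 → [0,0,-2]

L=[[1,0,0],[0,1,0],[2,1,1]] U=[[1,-2,0],[0,2,-2],[0,0,-2]]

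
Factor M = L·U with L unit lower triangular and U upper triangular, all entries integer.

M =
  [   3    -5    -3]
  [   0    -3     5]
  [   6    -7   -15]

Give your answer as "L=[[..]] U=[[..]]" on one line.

L=[[1,0,0],[0,1,0],[2,-1,1]] U=[[3,-5,-3],[0,-3,5],[0,0,-4]]

  R1 -= 0·R0 → [0,-3,5]
  R2 -= 2·R0 → [0,3,-9]
  R2 -= -1·R1 → [0,0,-4]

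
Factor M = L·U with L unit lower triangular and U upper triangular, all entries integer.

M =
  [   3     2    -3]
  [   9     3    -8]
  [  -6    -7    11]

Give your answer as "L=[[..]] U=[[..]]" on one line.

  r1 -= 3·r0 → [0,-3,1]
  r2 -= -2·r0 → [0,-3,5]
  r2 -= 1·r1 → [0,0,4]

L=[[1,0,0],[3,1,0],[-2,1,1]] U=[[3,2,-3],[0,-3,1],[0,0,4]]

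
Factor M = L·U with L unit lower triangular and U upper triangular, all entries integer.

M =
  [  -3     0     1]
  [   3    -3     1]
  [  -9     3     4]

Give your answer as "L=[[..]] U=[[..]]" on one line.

  R1 -= -1·R0 → [0,-3,2]
  R2 -= 3·R0 → [0,3,1]
  R2 -= -1·R1 → [0,0,3]

L=[[1,0,0],[-1,1,0],[3,-1,1]] U=[[-3,0,1],[0,-3,2],[0,0,3]]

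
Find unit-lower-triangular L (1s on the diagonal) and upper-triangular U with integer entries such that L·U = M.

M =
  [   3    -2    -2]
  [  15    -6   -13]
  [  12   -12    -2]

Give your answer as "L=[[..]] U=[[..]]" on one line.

L=[[1,0,0],[5,1,0],[4,-1,1]] U=[[3,-2,-2],[0,4,-3],[0,0,3]]

  R1 -= 5·R0 → [0,4,-3]
  R2 -= 4·R0 → [0,-4,6]
  R2 -= -1·R1 → [0,0,3]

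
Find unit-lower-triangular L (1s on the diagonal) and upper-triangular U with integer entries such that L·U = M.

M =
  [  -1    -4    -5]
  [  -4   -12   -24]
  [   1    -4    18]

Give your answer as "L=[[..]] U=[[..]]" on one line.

L=[[1,0,0],[4,1,0],[-1,-2,1]] U=[[-1,-4,-5],[0,4,-4],[0,0,5]]

  r1 -= 4·r0 → [0,4,-4]
  r2 -= -1·r0 → [0,-8,13]
  r2 -= -2·r1 → [0,0,5]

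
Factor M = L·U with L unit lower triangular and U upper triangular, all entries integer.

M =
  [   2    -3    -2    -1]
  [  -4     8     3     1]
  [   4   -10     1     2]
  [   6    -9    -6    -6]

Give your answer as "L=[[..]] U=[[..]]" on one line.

L=[[1,0,0,0],[-2,1,0,0],[2,-2,1,0],[3,0,0,1]] U=[[2,-3,-2,-1],[0,2,-1,-1],[0,0,3,2],[0,0,0,-3]]

  R1 -= -2·R0 → [0,2,-1,-1]
  R2 -= 2·R0 → [0,-4,5,4]
  R3 -= 3·R0 → [0,0,0,-3]
  R2 -= -2·R1 → [0,0,3,2]
  R3 -= 0·R1 → [0,0,0,-3]
  R3 -= 0·R2 → [0,0,0,-3]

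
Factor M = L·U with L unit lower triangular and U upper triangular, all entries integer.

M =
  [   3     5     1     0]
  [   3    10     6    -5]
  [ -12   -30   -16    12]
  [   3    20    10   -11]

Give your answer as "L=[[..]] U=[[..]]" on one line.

L=[[1,0,0,0],[1,1,0,0],[-4,-2,1,0],[1,3,3,1]] U=[[3,5,1,0],[0,5,5,-5],[0,0,-2,2],[0,0,0,-2]]

  row1 -= 1·row0 → [0,5,5,-5]
  row2 -= -4·row0 → [0,-10,-12,12]
  row3 -= 1·row0 → [0,15,9,-11]
  row2 -= -2·row1 → [0,0,-2,2]
  row3 -= 3·row1 → [0,0,-6,4]
  row3 -= 3·row2 → [0,0,0,-2]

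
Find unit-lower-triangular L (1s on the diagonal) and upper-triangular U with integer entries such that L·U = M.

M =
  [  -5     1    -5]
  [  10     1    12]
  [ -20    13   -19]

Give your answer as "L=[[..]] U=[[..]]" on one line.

L=[[1,0,0],[-2,1,0],[4,3,1]] U=[[-5,1,-5],[0,3,2],[0,0,-5]]

  r1 -= -2·r0 → [0,3,2]
  r2 -= 4·r0 → [0,9,1]
  r2 -= 3·r1 → [0,0,-5]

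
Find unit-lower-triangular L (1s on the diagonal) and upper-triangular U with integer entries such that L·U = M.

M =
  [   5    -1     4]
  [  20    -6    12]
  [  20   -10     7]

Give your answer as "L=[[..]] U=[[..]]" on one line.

L=[[1,0,0],[4,1,0],[4,3,1]] U=[[5,-1,4],[0,-2,-4],[0,0,3]]

  r1 -= 4·r0 → [0,-2,-4]
  r2 -= 4·r0 → [0,-6,-9]
  r2 -= 3·r1 → [0,0,3]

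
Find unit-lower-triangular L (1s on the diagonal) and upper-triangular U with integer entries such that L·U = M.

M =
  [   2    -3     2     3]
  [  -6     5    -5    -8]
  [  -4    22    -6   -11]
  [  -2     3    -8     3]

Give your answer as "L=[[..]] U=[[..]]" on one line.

  R1 -= -3·R0 → [0,-4,1,1]
  R2 -= -2·R0 → [0,16,-2,-5]
  R3 -= -1·R0 → [0,0,-6,6]
  R2 -= -4·R1 → [0,0,2,-1]
  R3 -= 0·R1 → [0,0,-6,6]
  R3 -= -3·R2 → [0,0,0,3]

L=[[1,0,0,0],[-3,1,0,0],[-2,-4,1,0],[-1,0,-3,1]] U=[[2,-3,2,3],[0,-4,1,1],[0,0,2,-1],[0,0,0,3]]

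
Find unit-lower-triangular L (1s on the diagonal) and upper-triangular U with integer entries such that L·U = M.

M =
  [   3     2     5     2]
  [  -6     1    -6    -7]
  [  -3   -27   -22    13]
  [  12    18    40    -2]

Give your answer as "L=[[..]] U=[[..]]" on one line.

  R1 -= -2·R0 → [0,5,4,-3]
  R2 -= -1·R0 → [0,-25,-17,15]
  R3 -= 4·R0 → [0,10,20,-10]
  R2 -= -5·R1 → [0,0,3,0]
  R3 -= 2·R1 → [0,0,12,-4]
  R3 -= 4·R2 → [0,0,0,-4]

L=[[1,0,0,0],[-2,1,0,0],[-1,-5,1,0],[4,2,4,1]] U=[[3,2,5,2],[0,5,4,-3],[0,0,3,0],[0,0,0,-4]]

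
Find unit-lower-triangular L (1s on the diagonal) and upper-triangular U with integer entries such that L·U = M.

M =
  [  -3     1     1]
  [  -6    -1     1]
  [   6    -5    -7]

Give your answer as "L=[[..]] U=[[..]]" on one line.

L=[[1,0,0],[2,1,0],[-2,1,1]] U=[[-3,1,1],[0,-3,-1],[0,0,-4]]

  R1 -= 2·R0 → [0,-3,-1]
  R2 -= -2·R0 → [0,-3,-5]
  R2 -= 1·R1 → [0,0,-4]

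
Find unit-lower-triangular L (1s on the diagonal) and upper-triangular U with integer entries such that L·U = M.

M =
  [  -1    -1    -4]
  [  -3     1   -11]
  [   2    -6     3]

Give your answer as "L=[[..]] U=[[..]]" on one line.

  r1 -= 3·r0 → [0,4,1]
  r2 -= -2·r0 → [0,-8,-5]
  r2 -= -2·r1 → [0,0,-3]

L=[[1,0,0],[3,1,0],[-2,-2,1]] U=[[-1,-1,-4],[0,4,1],[0,0,-3]]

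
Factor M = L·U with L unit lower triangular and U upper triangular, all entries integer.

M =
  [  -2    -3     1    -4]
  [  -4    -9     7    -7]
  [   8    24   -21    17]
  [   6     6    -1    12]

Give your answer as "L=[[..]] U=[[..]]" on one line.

L=[[1,0,0,0],[2,1,0,0],[-4,-4,1,0],[-3,1,-1,1]] U=[[-2,-3,1,-4],[0,-3,5,1],[0,0,3,5],[0,0,0,4]]

  row1 -= 2·row0 → [0,-3,5,1]
  row2 -= -4·row0 → [0,12,-17,1]
  row3 -= -3·row0 → [0,-3,2,0]
  row2 -= -4·row1 → [0,0,3,5]
  row3 -= 1·row1 → [0,0,-3,-1]
  row3 -= -1·row2 → [0,0,0,4]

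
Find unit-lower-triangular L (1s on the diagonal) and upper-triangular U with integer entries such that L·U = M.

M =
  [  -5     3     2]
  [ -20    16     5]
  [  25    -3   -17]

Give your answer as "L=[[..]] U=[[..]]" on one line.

  row1 -= 4·row0 → [0,4,-3]
  row2 -= -5·row0 → [0,12,-7]
  row2 -= 3·row1 → [0,0,2]

L=[[1,0,0],[4,1,0],[-5,3,1]] U=[[-5,3,2],[0,4,-3],[0,0,2]]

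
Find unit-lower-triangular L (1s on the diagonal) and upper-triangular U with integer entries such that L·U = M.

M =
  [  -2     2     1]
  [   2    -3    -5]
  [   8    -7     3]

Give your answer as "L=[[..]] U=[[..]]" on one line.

L=[[1,0,0],[-1,1,0],[-4,-1,1]] U=[[-2,2,1],[0,-1,-4],[0,0,3]]

  R1 -= -1·R0 → [0,-1,-4]
  R2 -= -4·R0 → [0,1,7]
  R2 -= -1·R1 → [0,0,3]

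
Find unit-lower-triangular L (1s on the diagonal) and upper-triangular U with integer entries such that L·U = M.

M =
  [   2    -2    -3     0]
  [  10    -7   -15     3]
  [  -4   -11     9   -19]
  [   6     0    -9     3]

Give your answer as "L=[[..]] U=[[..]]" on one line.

  row1 -= 5·row0 → [0,3,0,3]
  row2 -= -2·row0 → [0,-15,3,-19]
  row3 -= 3·row0 → [0,6,0,3]
  row2 -= -5·row1 → [0,0,3,-4]
  row3 -= 2·row1 → [0,0,0,-3]
  row3 -= 0·row2 → [0,0,0,-3]

L=[[1,0,0,0],[5,1,0,0],[-2,-5,1,0],[3,2,0,1]] U=[[2,-2,-3,0],[0,3,0,3],[0,0,3,-4],[0,0,0,-3]]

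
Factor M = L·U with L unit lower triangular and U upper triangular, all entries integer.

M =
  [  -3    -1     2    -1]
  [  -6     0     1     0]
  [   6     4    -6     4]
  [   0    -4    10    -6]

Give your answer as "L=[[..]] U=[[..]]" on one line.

  R1 -= 2·R0 → [0,2,-3,2]
  R2 -= -2·R0 → [0,2,-2,2]
  R3 -= 0·R0 → [0,-4,10,-6]
  R2 -= 1·R1 → [0,0,1,0]
  R3 -= -2·R1 → [0,0,4,-2]
  R3 -= 4·R2 → [0,0,0,-2]

L=[[1,0,0,0],[2,1,0,0],[-2,1,1,0],[0,-2,4,1]] U=[[-3,-1,2,-1],[0,2,-3,2],[0,0,1,0],[0,0,0,-2]]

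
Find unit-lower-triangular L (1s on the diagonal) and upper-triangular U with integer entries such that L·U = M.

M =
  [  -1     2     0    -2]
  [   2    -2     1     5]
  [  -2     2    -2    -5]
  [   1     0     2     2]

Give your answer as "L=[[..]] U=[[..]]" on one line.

L=[[1,0,0,0],[-2,1,0,0],[2,-1,1,0],[-1,1,-1,1]] U=[[-1,2,0,-2],[0,2,1,1],[0,0,-1,0],[0,0,0,-1]]

  row1 -= -2·row0 → [0,2,1,1]
  row2 -= 2·row0 → [0,-2,-2,-1]
  row3 -= -1·row0 → [0,2,2,0]
  row2 -= -1·row1 → [0,0,-1,0]
  row3 -= 1·row1 → [0,0,1,-1]
  row3 -= -1·row2 → [0,0,0,-1]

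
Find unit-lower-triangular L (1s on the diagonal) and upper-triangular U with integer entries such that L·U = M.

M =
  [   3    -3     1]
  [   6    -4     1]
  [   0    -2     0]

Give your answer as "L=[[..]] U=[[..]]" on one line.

L=[[1,0,0],[2,1,0],[0,-1,1]] U=[[3,-3,1],[0,2,-1],[0,0,-1]]

  r1 -= 2·r0 → [0,2,-1]
  r2 -= 0·r0 → [0,-2,0]
  r2 -= -1·r1 → [0,0,-1]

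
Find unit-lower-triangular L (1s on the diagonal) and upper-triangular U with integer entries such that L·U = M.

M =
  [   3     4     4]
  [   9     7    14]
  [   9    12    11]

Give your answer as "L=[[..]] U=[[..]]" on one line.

  row1 -= 3·row0 → [0,-5,2]
  row2 -= 3·row0 → [0,0,-1]
  row2 -= 0·row1 → [0,0,-1]

L=[[1,0,0],[3,1,0],[3,0,1]] U=[[3,4,4],[0,-5,2],[0,0,-1]]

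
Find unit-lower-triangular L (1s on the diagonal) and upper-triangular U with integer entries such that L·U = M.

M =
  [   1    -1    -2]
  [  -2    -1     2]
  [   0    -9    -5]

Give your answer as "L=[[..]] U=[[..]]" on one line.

  row1 -= -2·row0 → [0,-3,-2]
  row2 -= 0·row0 → [0,-9,-5]
  row2 -= 3·row1 → [0,0,1]

L=[[1,0,0],[-2,1,0],[0,3,1]] U=[[1,-1,-2],[0,-3,-2],[0,0,1]]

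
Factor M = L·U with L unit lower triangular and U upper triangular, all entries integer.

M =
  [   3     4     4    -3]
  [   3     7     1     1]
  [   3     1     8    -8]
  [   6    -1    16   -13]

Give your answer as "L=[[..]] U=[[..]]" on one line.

L=[[1,0,0,0],[1,1,0,0],[1,-1,1,0],[2,-3,-1,1]] U=[[3,4,4,-3],[0,3,-3,4],[0,0,1,-1],[0,0,0,4]]

  r1 -= 1·r0 → [0,3,-3,4]
  r2 -= 1·r0 → [0,-3,4,-5]
  r3 -= 2·r0 → [0,-9,8,-7]
  r2 -= -1·r1 → [0,0,1,-1]
  r3 -= -3·r1 → [0,0,-1,5]
  r3 -= -1·r2 → [0,0,0,4]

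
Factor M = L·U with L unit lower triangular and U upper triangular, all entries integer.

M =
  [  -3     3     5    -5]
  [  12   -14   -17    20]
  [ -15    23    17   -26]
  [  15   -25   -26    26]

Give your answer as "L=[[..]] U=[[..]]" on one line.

  r1 -= -4·r0 → [0,-2,3,0]
  r2 -= 5·r0 → [0,8,-8,-1]
  r3 -= -5·r0 → [0,-10,-1,1]
  r2 -= -4·r1 → [0,0,4,-1]
  r3 -= 5·r1 → [0,0,-16,1]
  r3 -= -4·r2 → [0,0,0,-3]

L=[[1,0,0,0],[-4,1,0,0],[5,-4,1,0],[-5,5,-4,1]] U=[[-3,3,5,-5],[0,-2,3,0],[0,0,4,-1],[0,0,0,-3]]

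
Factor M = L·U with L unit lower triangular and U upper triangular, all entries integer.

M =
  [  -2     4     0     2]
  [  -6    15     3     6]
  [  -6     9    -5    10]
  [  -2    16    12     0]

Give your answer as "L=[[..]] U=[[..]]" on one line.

L=[[1,0,0,0],[3,1,0,0],[3,-1,1,0],[1,4,0,1]] U=[[-2,4,0,2],[0,3,3,0],[0,0,-2,4],[0,0,0,-2]]

  r1 -= 3·r0 → [0,3,3,0]
  r2 -= 3·r0 → [0,-3,-5,4]
  r3 -= 1·r0 → [0,12,12,-2]
  r2 -= -1·r1 → [0,0,-2,4]
  r3 -= 4·r1 → [0,0,0,-2]
  r3 -= 0·r2 → [0,0,0,-2]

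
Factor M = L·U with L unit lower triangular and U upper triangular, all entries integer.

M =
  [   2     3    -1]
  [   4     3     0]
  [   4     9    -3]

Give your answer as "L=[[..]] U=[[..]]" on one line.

L=[[1,0,0],[2,1,0],[2,-1,1]] U=[[2,3,-1],[0,-3,2],[0,0,1]]

  R1 -= 2·R0 → [0,-3,2]
  R2 -= 2·R0 → [0,3,-1]
  R2 -= -1·R1 → [0,0,1]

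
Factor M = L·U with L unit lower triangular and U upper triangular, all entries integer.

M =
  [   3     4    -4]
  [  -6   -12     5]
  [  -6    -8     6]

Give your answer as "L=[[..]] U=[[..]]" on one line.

  r1 -= -2·r0 → [0,-4,-3]
  r2 -= -2·r0 → [0,0,-2]
  r2 -= 0·r1 → [0,0,-2]

L=[[1,0,0],[-2,1,0],[-2,0,1]] U=[[3,4,-4],[0,-4,-3],[0,0,-2]]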